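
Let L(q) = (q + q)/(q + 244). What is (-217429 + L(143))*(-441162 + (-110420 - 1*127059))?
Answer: 57104068462417/387 ≈ 1.4756e+11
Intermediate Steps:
L(q) = 2*q/(244 + q) (L(q) = (2*q)/(244 + q) = 2*q/(244 + q))
(-217429 + L(143))*(-441162 + (-110420 - 1*127059)) = (-217429 + 2*143/(244 + 143))*(-441162 + (-110420 - 1*127059)) = (-217429 + 2*143/387)*(-441162 + (-110420 - 127059)) = (-217429 + 2*143*(1/387))*(-441162 - 237479) = (-217429 + 286/387)*(-678641) = -84144737/387*(-678641) = 57104068462417/387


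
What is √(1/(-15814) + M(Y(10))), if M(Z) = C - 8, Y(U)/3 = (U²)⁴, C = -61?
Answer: I*√17255714938/15814 ≈ 8.3066*I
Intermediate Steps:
Y(U) = 3*U⁸ (Y(U) = 3*(U²)⁴ = 3*U⁸)
M(Z) = -69 (M(Z) = -61 - 8 = -69)
√(1/(-15814) + M(Y(10))) = √(1/(-15814) - 69) = √(-1/15814 - 69) = √(-1091167/15814) = I*√17255714938/15814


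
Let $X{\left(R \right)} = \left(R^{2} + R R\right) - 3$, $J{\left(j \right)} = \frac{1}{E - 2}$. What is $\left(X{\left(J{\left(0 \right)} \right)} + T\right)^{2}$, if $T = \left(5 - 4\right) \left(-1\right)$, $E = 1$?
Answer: $4$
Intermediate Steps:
$T = -1$ ($T = 1 \left(-1\right) = -1$)
$J{\left(j \right)} = -1$ ($J{\left(j \right)} = \frac{1}{1 - 2} = \frac{1}{-1} = -1$)
$X{\left(R \right)} = -3 + 2 R^{2}$ ($X{\left(R \right)} = \left(R^{2} + R^{2}\right) - 3 = 2 R^{2} - 3 = -3 + 2 R^{2}$)
$\left(X{\left(J{\left(0 \right)} \right)} + T\right)^{2} = \left(\left(-3 + 2 \left(-1\right)^{2}\right) - 1\right)^{2} = \left(\left(-3 + 2 \cdot 1\right) - 1\right)^{2} = \left(\left(-3 + 2\right) - 1\right)^{2} = \left(-1 - 1\right)^{2} = \left(-2\right)^{2} = 4$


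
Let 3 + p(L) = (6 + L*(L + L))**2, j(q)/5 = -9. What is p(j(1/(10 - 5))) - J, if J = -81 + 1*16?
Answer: 16451198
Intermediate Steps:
J = -65 (J = -81 + 16 = -65)
j(q) = -45 (j(q) = 5*(-9) = -45)
p(L) = -3 + (6 + 2*L**2)**2 (p(L) = -3 + (6 + L*(L + L))**2 = -3 + (6 + L*(2*L))**2 = -3 + (6 + 2*L**2)**2)
p(j(1/(10 - 5))) - J = (-3 + 4*(3 + (-45)**2)**2) - 1*(-65) = (-3 + 4*(3 + 2025)**2) + 65 = (-3 + 4*2028**2) + 65 = (-3 + 4*4112784) + 65 = (-3 + 16451136) + 65 = 16451133 + 65 = 16451198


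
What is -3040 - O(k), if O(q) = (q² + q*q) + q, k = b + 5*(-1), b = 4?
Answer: -3041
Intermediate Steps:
k = -1 (k = 4 + 5*(-1) = 4 - 5 = -1)
O(q) = q + 2*q² (O(q) = (q² + q²) + q = 2*q² + q = q + 2*q²)
-3040 - O(k) = -3040 - (-1)*(1 + 2*(-1)) = -3040 - (-1)*(1 - 2) = -3040 - (-1)*(-1) = -3040 - 1*1 = -3040 - 1 = -3041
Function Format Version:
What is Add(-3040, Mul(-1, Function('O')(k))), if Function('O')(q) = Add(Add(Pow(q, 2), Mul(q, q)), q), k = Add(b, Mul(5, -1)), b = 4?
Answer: -3041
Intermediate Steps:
k = -1 (k = Add(4, Mul(5, -1)) = Add(4, -5) = -1)
Function('O')(q) = Add(q, Mul(2, Pow(q, 2))) (Function('O')(q) = Add(Add(Pow(q, 2), Pow(q, 2)), q) = Add(Mul(2, Pow(q, 2)), q) = Add(q, Mul(2, Pow(q, 2))))
Add(-3040, Mul(-1, Function('O')(k))) = Add(-3040, Mul(-1, Mul(-1, Add(1, Mul(2, -1))))) = Add(-3040, Mul(-1, Mul(-1, Add(1, -2)))) = Add(-3040, Mul(-1, Mul(-1, -1))) = Add(-3040, Mul(-1, 1)) = Add(-3040, -1) = -3041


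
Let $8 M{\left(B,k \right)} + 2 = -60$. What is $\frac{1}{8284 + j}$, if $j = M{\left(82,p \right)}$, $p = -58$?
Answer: $\frac{4}{33105} \approx 0.00012083$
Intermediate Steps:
$M{\left(B,k \right)} = - \frac{31}{4}$ ($M{\left(B,k \right)} = - \frac{1}{4} + \frac{1}{8} \left(-60\right) = - \frac{1}{4} - \frac{15}{2} = - \frac{31}{4}$)
$j = - \frac{31}{4} \approx -7.75$
$\frac{1}{8284 + j} = \frac{1}{8284 - \frac{31}{4}} = \frac{1}{\frac{33105}{4}} = \frac{4}{33105}$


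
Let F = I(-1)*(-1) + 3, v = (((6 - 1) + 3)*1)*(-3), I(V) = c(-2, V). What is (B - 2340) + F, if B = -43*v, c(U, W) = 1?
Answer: -1306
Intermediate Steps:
I(V) = 1
v = -24 (v = ((5 + 3)*1)*(-3) = (8*1)*(-3) = 8*(-3) = -24)
B = 1032 (B = -43*(-24) = 1032)
F = 2 (F = 1*(-1) + 3 = -1 + 3 = 2)
(B - 2340) + F = (1032 - 2340) + 2 = -1308 + 2 = -1306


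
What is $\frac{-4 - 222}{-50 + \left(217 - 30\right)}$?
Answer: $- \frac{226}{137} \approx -1.6496$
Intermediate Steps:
$\frac{-4 - 222}{-50 + \left(217 - 30\right)} = - \frac{226}{-50 + \left(217 - 30\right)} = - \frac{226}{-50 + 187} = - \frac{226}{137}$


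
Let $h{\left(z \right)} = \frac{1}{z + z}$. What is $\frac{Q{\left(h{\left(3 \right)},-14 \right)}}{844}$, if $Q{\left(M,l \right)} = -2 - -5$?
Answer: $\frac{3}{844} \approx 0.0035545$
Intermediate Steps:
$h{\left(z \right)} = \frac{1}{2 z}$
$Q{\left(M,l \right)} = 3$ ($Q{\left(M,l \right)} = -2 + 5 = 3$)
$\frac{Q{\left(h{\left(3 \right)},-14 \right)}}{844} = \frac{3}{844}$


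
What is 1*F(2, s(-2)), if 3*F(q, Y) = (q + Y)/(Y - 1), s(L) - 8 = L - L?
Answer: 10/21 ≈ 0.47619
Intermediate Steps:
s(L) = 8 (s(L) = 8 + (L - L) = 8 + 0 = 8)
F(q, Y) = (Y + q)/(3*(-1 + Y)) (F(q, Y) = ((q + Y)/(Y - 1))/3 = ((Y + q)/(-1 + Y))/3 = (Y + q)/(3*(-1 + Y)))
1*F(2, s(-2)) = 1*((8 + 2)/(3*(-1 + 8))) = 1*((⅓)*10/7) = 1*((⅓)*(⅐)*10) = 1*(10/21) = 10/21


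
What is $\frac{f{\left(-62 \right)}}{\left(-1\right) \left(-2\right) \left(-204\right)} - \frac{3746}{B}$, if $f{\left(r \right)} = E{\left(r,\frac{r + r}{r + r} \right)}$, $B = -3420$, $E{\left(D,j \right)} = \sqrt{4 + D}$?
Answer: $\frac{1873}{1710} - \frac{i \sqrt{58}}{408} \approx 1.0953 - 0.018666 i$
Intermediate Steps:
$f{\left(r \right)} = \sqrt{4 + r}$
$\frac{f{\left(-62 \right)}}{\left(-1\right) \left(-2\right) \left(-204\right)} - \frac{3746}{B} = \frac{\sqrt{4 - 62}}{\left(-1\right) \left(-2\right) \left(-204\right)} - \frac{3746}{-3420} = \frac{\sqrt{-58}}{2 \left(-204\right)} - - \frac{1873}{1710} = \frac{i \sqrt{58}}{-408} + \frac{1873}{1710} = i \sqrt{58} \left(- \frac{1}{408}\right) + \frac{1873}{1710} = - \frac{i \sqrt{58}}{408} + \frac{1873}{1710} = \frac{1873}{1710} - \frac{i \sqrt{58}}{408}$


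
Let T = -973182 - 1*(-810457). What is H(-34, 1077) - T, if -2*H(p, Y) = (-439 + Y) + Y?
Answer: 323735/2 ≈ 1.6187e+5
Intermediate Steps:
H(p, Y) = 439/2 - Y (H(p, Y) = -((-439 + Y) + Y)/2 = -(-439 + 2*Y)/2 = 439/2 - Y)
T = -162725 (T = -973182 + 810457 = -162725)
H(-34, 1077) - T = (439/2 - 1*1077) - 1*(-162725) = (439/2 - 1077) + 162725 = -1715/2 + 162725 = 323735/2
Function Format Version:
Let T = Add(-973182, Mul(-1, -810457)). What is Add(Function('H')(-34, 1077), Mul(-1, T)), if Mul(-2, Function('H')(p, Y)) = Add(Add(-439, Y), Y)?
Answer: Rational(323735, 2) ≈ 1.6187e+5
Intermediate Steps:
Function('H')(p, Y) = Add(Rational(439, 2), Mul(-1, Y)) (Function('H')(p, Y) = Mul(Rational(-1, 2), Add(Add(-439, Y), Y)) = Mul(Rational(-1, 2), Add(-439, Mul(2, Y))) = Add(Rational(439, 2), Mul(-1, Y)))
T = -162725 (T = Add(-973182, 810457) = -162725)
Add(Function('H')(-34, 1077), Mul(-1, T)) = Add(Add(Rational(439, 2), Mul(-1, 1077)), Mul(-1, -162725)) = Add(Add(Rational(439, 2), -1077), 162725) = Add(Rational(-1715, 2), 162725) = Rational(323735, 2)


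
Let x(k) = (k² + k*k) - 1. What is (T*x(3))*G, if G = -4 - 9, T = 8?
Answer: -1768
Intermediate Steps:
x(k) = -1 + 2*k² (x(k) = (k² + k²) - 1 = 2*k² - 1 = -1 + 2*k²)
G = -13
(T*x(3))*G = (8*(-1 + 2*3²))*(-13) = (8*(-1 + 2*9))*(-13) = (8*(-1 + 18))*(-13) = (8*17)*(-13) = 136*(-13) = -1768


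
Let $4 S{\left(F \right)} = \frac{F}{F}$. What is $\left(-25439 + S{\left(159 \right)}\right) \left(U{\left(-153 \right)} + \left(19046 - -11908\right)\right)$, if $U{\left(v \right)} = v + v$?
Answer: $-779646810$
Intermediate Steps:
$U{\left(v \right)} = 2 v$
$S{\left(F \right)} = \frac{1}{4}$ ($S{\left(F \right)} = \frac{F \frac{1}{F}}{4} = \frac{1}{4} \cdot 1 = \frac{1}{4}$)
$\left(-25439 + S{\left(159 \right)}\right) \left(U{\left(-153 \right)} + \left(19046 - -11908\right)\right) = \left(-25439 + \frac{1}{4}\right) \left(2 \left(-153\right) + \left(19046 - -11908\right)\right) = - \frac{101755 \left(-306 + \left(19046 + 11908\right)\right)}{4} = - \frac{101755 \left(-306 + 30954\right)}{4} = \left(- \frac{101755}{4}\right) 30648 = -779646810$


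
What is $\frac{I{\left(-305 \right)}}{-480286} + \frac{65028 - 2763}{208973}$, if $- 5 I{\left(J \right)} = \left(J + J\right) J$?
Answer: $\frac{18840446560}{50183403139} \approx 0.37543$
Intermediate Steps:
$I{\left(J \right)} = - \frac{2 J^{2}}{5}$ ($I{\left(J \right)} = - \frac{\left(J + J\right) J}{5} = - \frac{2 J J}{5} = - \frac{2 J^{2}}{5}$)
$\frac{I{\left(-305 \right)}}{-480286} + \frac{65028 - 2763}{208973} = \frac{\left(- \frac{2}{5}\right) \left(-305\right)^{2}}{-480286} + \frac{65028 - 2763}{208973} = \left(- \frac{2}{5}\right) 93025 \left(- \frac{1}{480286}\right) + 62265 \cdot \frac{1}{208973} = \left(-37210\right) \left(- \frac{1}{480286}\right) + \frac{62265}{208973} = \frac{18605}{240143} + \frac{62265}{208973} = \frac{18840446560}{50183403139}$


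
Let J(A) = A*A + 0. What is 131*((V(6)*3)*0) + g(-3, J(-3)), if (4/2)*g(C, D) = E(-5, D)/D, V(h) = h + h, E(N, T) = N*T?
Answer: -5/2 ≈ -2.5000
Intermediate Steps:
J(A) = A² (J(A) = A² + 0 = A²)
V(h) = 2*h
g(C, D) = -5/2 (g(C, D) = ((-5*D)/D)/2 = (½)*(-5) = -5/2)
131*((V(6)*3)*0) + g(-3, J(-3)) = 131*(((2*6)*3)*0) - 5/2 = 131*((12*3)*0) - 5/2 = 131*(36*0) - 5/2 = 131*0 - 5/2 = 0 - 5/2 = -5/2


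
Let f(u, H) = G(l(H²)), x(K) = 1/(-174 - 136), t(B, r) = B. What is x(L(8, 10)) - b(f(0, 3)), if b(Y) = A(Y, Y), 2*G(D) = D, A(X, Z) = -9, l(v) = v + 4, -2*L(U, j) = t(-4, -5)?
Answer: 2789/310 ≈ 8.9968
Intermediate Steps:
L(U, j) = 2 (L(U, j) = -½*(-4) = 2)
l(v) = 4 + v
G(D) = D/2
x(K) = -1/310 (x(K) = 1/(-310) = -1/310)
f(u, H) = 2 + H²/2 (f(u, H) = (4 + H²)/2 = 2 + H²/2)
b(Y) = -9
x(L(8, 10)) - b(f(0, 3)) = -1/310 - 1*(-9) = -1/310 + 9 = 2789/310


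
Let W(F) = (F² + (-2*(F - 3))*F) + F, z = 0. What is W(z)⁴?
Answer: 0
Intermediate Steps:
W(F) = F + F² + F*(6 - 2*F) (W(F) = (F² + (-2*(-3 + F))*F) + F = (F² + (6 - 2*F)*F) + F = (F² + F*(6 - 2*F)) + F = F + F² + F*(6 - 2*F))
W(z)⁴ = (0*(7 - 1*0))⁴ = (0*(7 + 0))⁴ = (0*7)⁴ = 0⁴ = 0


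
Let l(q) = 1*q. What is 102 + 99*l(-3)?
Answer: -195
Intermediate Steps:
l(q) = q
102 + 99*l(-3) = 102 + 99*(-3) = 102 - 297 = -195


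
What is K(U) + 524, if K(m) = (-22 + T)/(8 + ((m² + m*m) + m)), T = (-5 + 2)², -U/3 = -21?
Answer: 4196703/8009 ≈ 524.00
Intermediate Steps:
U = 63 (U = -3*(-21) = 63)
T = 9 (T = (-3)² = 9)
K(m) = -13/(8 + m + 2*m²) (K(m) = (-22 + 9)/(8 + ((m² + m*m) + m)) = -13/(8 + ((m² + m²) + m)) = -13/(8 + (2*m² + m)) = -13/(8 + (m + 2*m²)) = -13/(8 + m + 2*m²))
K(U) + 524 = -13/(8 + 63 + 2*63²) + 524 = -13/(8 + 63 + 2*3969) + 524 = -13/(8 + 63 + 7938) + 524 = -13/8009 + 524 = 4196703/8009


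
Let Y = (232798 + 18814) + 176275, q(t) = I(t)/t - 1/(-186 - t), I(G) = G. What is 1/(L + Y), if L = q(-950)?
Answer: 764/326906431 ≈ 2.3371e-6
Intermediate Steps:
q(t) = 1 - 1/(-186 - t) (q(t) = t/t - 1/(-186 - t) = 1 - 1/(-186 - t))
Y = 427887 (Y = 251612 + 176275 = 427887)
L = 763/764 (L = (187 - 950)/(186 - 950) = -763/(-764) = -1/764*(-763) = 763/764 ≈ 0.99869)
1/(L + Y) = 1/(763/764 + 427887) = 1/(326906431/764) = 764/326906431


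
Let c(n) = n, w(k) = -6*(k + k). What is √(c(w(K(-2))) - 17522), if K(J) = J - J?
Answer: I*√17522 ≈ 132.37*I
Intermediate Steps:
K(J) = 0
w(k) = -12*k
√(c(w(K(-2))) - 17522) = √(-12*0 - 17522) = √(0 - 17522) = √(-17522) = I*√17522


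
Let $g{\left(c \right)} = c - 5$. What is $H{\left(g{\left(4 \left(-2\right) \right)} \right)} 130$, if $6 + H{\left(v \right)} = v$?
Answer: $-2470$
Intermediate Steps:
$g{\left(c \right)} = -5 + c$
$H{\left(v \right)} = -6 + v$
$H{\left(g{\left(4 \left(-2\right) \right)} \right)} 130 = \left(-6 + \left(-5 + 4 \left(-2\right)\right)\right) 130 = \left(-6 - 13\right) 130 = \left(-19\right) 130 = -2470$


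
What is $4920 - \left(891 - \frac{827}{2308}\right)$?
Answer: $\frac{9299759}{2308} \approx 4029.4$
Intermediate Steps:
$4920 - \left(891 - \frac{827}{2308}\right) = 4920 - \frac{2055601}{2308} = \frac{9299759}{2308}$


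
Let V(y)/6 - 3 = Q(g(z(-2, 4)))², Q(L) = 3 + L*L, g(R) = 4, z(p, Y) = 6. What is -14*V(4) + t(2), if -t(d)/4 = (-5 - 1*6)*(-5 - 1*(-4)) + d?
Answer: -30628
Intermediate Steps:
Q(L) = 3 + L²
V(y) = 2184 (V(y) = 18 + 6*(3 + 4²)² = 18 + 6*(3 + 16)² = 18 + 6*19² = 18 + 6*361 = 18 + 2166 = 2184)
t(d) = -44 - 4*d (t(d) = -4*((-5 - 1*6)*(-5 - 1*(-4)) + d) = -4*((-5 - 6)*(-5 + 4) + d) = -4*(-11*(-1) + d) = -4*(11 + d) = -44 - 4*d)
-14*V(4) + t(2) = -14*2184 + (-44 - 4*2) = -30576 + (-44 - 8) = -30576 - 52 = -30628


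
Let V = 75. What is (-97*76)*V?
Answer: -552900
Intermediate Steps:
(-97*76)*V = -97*76*75 = -7372*75 = -552900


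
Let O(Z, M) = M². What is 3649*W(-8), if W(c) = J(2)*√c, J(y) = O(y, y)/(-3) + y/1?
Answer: 14596*I*√2/3 ≈ 6880.6*I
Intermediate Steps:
J(y) = y - y²/3 (J(y) = y²/(-3) + y/1 = y²*(-⅓) + y*1 = -y²/3 + y = y - y²/3)
W(c) = 2*√c/3 (W(c) = ((⅓)*2*(3 - 1*2))*√c = ((⅓)*2*(3 - 2))*√c = ((⅓)*2*1)*√c = 2*√c/3)
3649*W(-8) = 3649*(2*√(-8)/3) = 3649*(2*(2*I*√2)/3) = 3649*(4*I*√2/3) = 14596*I*√2/3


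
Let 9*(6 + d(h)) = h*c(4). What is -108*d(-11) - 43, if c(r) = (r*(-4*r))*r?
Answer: -33187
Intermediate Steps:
c(r) = -4*r³ (c(r) = (-4*r²)*r = -4*r³)
d(h) = -6 - 256*h/9 (d(h) = -6 + (h*(-4*4³))/9 = -6 + (h*(-4*64))/9 = -6 + (h*(-256))/9 = -6 + (-256*h)/9 = -6 - 256*h/9)
-108*d(-11) - 43 = -108*(-6 - 256/9*(-11)) - 43 = -108*(-6 + 2816/9) - 43 = -108*2762/9 - 43 = -33144 - 43 = -33187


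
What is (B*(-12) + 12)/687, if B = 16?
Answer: -60/229 ≈ -0.26201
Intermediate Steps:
(B*(-12) + 12)/687 = (16*(-12) + 12)/687 = (-192 + 12)*(1/687) = -180*1/687 = -60/229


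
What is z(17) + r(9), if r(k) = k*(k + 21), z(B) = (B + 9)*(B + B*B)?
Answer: 8226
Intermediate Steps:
z(B) = (9 + B)*(B + B²)
r(k) = k*(21 + k)
z(17) + r(9) = 17*(9 + 17² + 10*17) + 9*(21 + 9) = 17*(9 + 289 + 170) + 9*30 = 17*468 + 270 = 7956 + 270 = 8226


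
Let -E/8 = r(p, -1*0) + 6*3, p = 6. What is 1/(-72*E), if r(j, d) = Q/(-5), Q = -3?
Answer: 5/53568 ≈ 9.3339e-5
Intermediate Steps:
r(j, d) = 3/5 (r(j, d) = -3/(-5) = -3*(-1/5) = 3/5)
E = -744/5 (E = -8*(3/5 + 6*3) = -8*(3/5 + 18) = -8*93/5 = -744/5 ≈ -148.80)
1/(-72*E) = 1/(-72*(-744/5)) = 1/(53568/5) = 5/53568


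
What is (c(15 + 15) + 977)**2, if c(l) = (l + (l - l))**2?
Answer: 3523129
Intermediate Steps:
c(l) = l**2 (c(l) = (l + 0)**2 = l**2)
(c(15 + 15) + 977)**2 = ((15 + 15)**2 + 977)**2 = (30**2 + 977)**2 = (900 + 977)**2 = 1877**2 = 3523129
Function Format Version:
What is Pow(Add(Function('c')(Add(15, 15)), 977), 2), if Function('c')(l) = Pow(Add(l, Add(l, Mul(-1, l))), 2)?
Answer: 3523129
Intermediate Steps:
Function('c')(l) = Pow(l, 2) (Function('c')(l) = Pow(Add(l, 0), 2) = Pow(l, 2))
Pow(Add(Function('c')(Add(15, 15)), 977), 2) = Pow(Add(Pow(Add(15, 15), 2), 977), 2) = Pow(Add(Pow(30, 2), 977), 2) = Pow(Add(900, 977), 2) = Pow(1877, 2) = 3523129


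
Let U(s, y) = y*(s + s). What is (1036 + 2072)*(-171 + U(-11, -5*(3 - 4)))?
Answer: -873348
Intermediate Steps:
U(s, y) = 2*s*y (U(s, y) = y*(2*s) = 2*s*y)
(1036 + 2072)*(-171 + U(-11, -5*(3 - 4))) = (1036 + 2072)*(-171 + 2*(-11)*(-5*(3 - 4))) = 3108*(-171 + 2*(-11)*(-5*(-1))) = 3108*(-171 + 2*(-11)*5) = 3108*(-171 - 110) = 3108*(-281) = -873348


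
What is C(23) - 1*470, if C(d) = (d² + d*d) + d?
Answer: 611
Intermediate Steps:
C(d) = d + 2*d² (C(d) = (d² + d²) + d = 2*d² + d = d + 2*d²)
C(23) - 1*470 = 23*(1 + 2*23) - 1*470 = 23*(1 + 46) - 470 = 23*47 - 470 = 1081 - 470 = 611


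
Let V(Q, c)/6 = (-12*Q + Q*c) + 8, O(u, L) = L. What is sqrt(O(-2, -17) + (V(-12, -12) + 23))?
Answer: 9*sqrt(22) ≈ 42.214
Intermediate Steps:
V(Q, c) = 48 - 72*Q + 6*Q*c (V(Q, c) = 6*((-12*Q + Q*c) + 8) = 6*(8 - 12*Q + Q*c) = 48 - 72*Q + 6*Q*c)
sqrt(O(-2, -17) + (V(-12, -12) + 23)) = sqrt(-17 + ((48 - 72*(-12) + 6*(-12)*(-12)) + 23)) = sqrt(-17 + ((48 + 864 + 864) + 23)) = sqrt(-17 + (1776 + 23)) = sqrt(-17 + 1799) = sqrt(1782) = 9*sqrt(22)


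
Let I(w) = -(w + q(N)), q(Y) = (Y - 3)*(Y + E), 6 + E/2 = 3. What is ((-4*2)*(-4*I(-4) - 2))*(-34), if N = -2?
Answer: 38624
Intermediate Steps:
E = -6 (E = -12 + 2*3 = -12 + 6 = -6)
q(Y) = (-6 + Y)*(-3 + Y) (q(Y) = (Y - 3)*(Y - 6) = (-3 + Y)*(-6 + Y) = (-6 + Y)*(-3 + Y))
I(w) = -40 - w (I(w) = -(w + (18 + (-2)² - 9*(-2))) = -(w + (18 + 4 + 18)) = -(w + 40) = -(40 + w) = -40 - w)
((-4*2)*(-4*I(-4) - 2))*(-34) = ((-4*2)*(-4*(-40 - 1*(-4)) - 2))*(-34) = -8*(-4*(-40 + 4) - 2)*(-34) = -8*(-4*(-36) - 2)*(-34) = -8*(144 - 2)*(-34) = -8*142*(-34) = -1136*(-34) = 38624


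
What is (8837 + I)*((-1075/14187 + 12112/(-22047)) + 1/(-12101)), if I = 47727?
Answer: -14872958831992568/420551147521 ≈ -35365.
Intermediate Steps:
(8837 + I)*((-1075/14187 + 12112/(-22047)) + 1/(-12101)) = (8837 + 47727)*((-1075/14187 + 12112/(-22047)) + 1/(-12101)) = 56564*((-1075*1/14187 + 12112*(-1/22047)) - 1/12101) = 56564*((-1075/14187 - 12112/22047) - 1/12101) = 56564*(-21725941/34753421 - 1/12101) = 56564*(-262940365462/420551147521) = -14872958831992568/420551147521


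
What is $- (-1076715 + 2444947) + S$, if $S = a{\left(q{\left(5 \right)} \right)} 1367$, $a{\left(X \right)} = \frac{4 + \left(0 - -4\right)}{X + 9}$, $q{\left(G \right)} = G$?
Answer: $- \frac{9572156}{7} \approx -1.3675 \cdot 10^{6}$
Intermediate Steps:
$a{\left(X \right)} = \frac{8}{9 + X}$ ($a{\left(X \right)} = \frac{4 + \left(0 + 4\right)}{9 + X} = \frac{4 + 4}{9 + X} = \frac{8}{9 + X}$)
$S = \frac{5468}{7}$ ($S = \frac{8}{9 + 5} \cdot 1367 = \frac{8}{14} \cdot 1367 = 8 \cdot \frac{1}{14} \cdot 1367 = \frac{4}{7} \cdot 1367 = \frac{5468}{7} \approx 781.14$)
$- (-1076715 + 2444947) + S = - (-1076715 + 2444947) + \frac{5468}{7} = \left(-1\right) 1368232 + \frac{5468}{7} = -1368232 + \frac{5468}{7} = - \frac{9572156}{7}$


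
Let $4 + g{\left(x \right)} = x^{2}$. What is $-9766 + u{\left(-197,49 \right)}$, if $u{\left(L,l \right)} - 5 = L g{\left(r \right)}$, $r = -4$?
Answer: $-12125$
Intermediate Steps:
$g{\left(x \right)} = -4 + x^{2}$
$u{\left(L,l \right)} = 5 + 12 L$ ($u{\left(L,l \right)} = 5 + L \left(-4 + \left(-4\right)^{2}\right) = 5 + L \left(-4 + 16\right) = 5 + L 12 = 5 + 12 L$)
$-9766 + u{\left(-197,49 \right)} = -9766 + \left(5 + 12 \left(-197\right)\right) = -9766 + \left(5 - 2364\right) = -9766 - 2359 = -12125$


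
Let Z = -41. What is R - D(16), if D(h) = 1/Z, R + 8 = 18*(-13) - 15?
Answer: -10536/41 ≈ -256.98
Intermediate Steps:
R = -257 (R = -8 + (18*(-13) - 15) = -8 + (-234 - 15) = -8 - 249 = -257)
D(h) = -1/41 (D(h) = 1/(-41) = -1/41)
R - D(16) = -257 - 1*(-1/41) = -257 + 1/41 = -10536/41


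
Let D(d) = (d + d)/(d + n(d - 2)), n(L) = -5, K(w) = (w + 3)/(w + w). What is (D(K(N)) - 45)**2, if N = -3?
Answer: 2025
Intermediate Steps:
K(w) = (3 + w)/(2*w) (K(w) = (3 + w)/((2*w)) = (3 + w)*(1/(2*w)) = (3 + w)/(2*w))
D(d) = 2*d/(-5 + d) (D(d) = (d + d)/(d - 5) = (2*d)/(-5 + d) = 2*d/(-5 + d))
(D(K(N)) - 45)**2 = (2*((1/2)*(3 - 3)/(-3))/(-5 + (1/2)*(3 - 3)/(-3)) - 45)**2 = (2*((1/2)*(-1/3)*0)/(-5 + (1/2)*(-1/3)*0) - 45)**2 = (2*0/(-5 + 0) - 45)**2 = (2*0/(-5) - 45)**2 = (2*0*(-1/5) - 45)**2 = (0 - 45)**2 = (-45)**2 = 2025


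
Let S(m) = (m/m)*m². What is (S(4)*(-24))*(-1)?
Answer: 384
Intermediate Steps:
S(m) = m² (S(m) = 1*m² = m²)
(S(4)*(-24))*(-1) = (4²*(-24))*(-1) = (16*(-24))*(-1) = -384*(-1) = 384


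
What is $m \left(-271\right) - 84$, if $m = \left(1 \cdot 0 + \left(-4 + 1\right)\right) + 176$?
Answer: $-46967$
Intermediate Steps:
$m = 173$ ($m = \left(0 - 3\right) + 176 = -3 + 176 = 173$)
$m \left(-271\right) - 84 = 173 \left(-271\right) - 84 = -46883 - 84 = -46967$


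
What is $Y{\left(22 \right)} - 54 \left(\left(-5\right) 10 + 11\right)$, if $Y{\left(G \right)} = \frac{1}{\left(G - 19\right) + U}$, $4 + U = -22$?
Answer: $\frac{48437}{23} \approx 2106.0$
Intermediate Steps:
$U = -26$ ($U = -4 - 22 = -26$)
$Y{\left(G \right)} = \frac{1}{-45 + G}$ ($Y{\left(G \right)} = \frac{1}{\left(G - 19\right) - 26} = \frac{1}{\left(-19 + G\right) - 26} = \frac{1}{-45 + G}$)
$Y{\left(22 \right)} - 54 \left(\left(-5\right) 10 + 11\right) = \frac{1}{-45 + 22} - 54 \left(\left(-5\right) 10 + 11\right) = \frac{1}{-23} - 54 \left(-50 + 11\right) = - \frac{1}{23} - -2106 = - \frac{1}{23} + 2106 = \frac{48437}{23}$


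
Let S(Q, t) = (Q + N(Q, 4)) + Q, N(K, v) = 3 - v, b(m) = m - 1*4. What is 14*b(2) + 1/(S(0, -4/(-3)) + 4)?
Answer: -83/3 ≈ -27.667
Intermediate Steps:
b(m) = -4 + m (b(m) = m - 4 = -4 + m)
S(Q, t) = -1 + 2*Q (S(Q, t) = (Q + (3 - 1*4)) + Q = (Q + (3 - 4)) + Q = (Q - 1) + Q = (-1 + Q) + Q = -1 + 2*Q)
14*b(2) + 1/(S(0, -4/(-3)) + 4) = 14*(-4 + 2) + 1/((-1 + 2*0) + 4) = 14*(-2) + 1/((-1 + 0) + 4) = -28 + 1/(-1 + 4) = -28 + 1/3 = -28 + ⅓ = -83/3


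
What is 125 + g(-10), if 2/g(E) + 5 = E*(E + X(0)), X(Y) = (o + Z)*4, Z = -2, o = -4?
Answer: 41877/335 ≈ 125.01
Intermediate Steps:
X(Y) = -24 (X(Y) = (-4 - 2)*4 = -6*4 = -24)
g(E) = 2/(-5 + E*(-24 + E)) (g(E) = 2/(-5 + E*(E - 24)) = 2/(-5 + E*(-24 + E)))
125 + g(-10) = 125 + 2/(-5 + (-10)**2 - 24*(-10)) = 125 + 2/(-5 + 100 + 240) = 125 + 2/335 = 41877/335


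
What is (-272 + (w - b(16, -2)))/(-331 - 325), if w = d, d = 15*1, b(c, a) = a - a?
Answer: 257/656 ≈ 0.39177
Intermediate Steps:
b(c, a) = 0
d = 15
w = 15
(-272 + (w - b(16, -2)))/(-331 - 325) = (-272 + (15 - 1*0))/(-331 - 325) = (-272 + (15 + 0))/(-656) = (-272 + 15)*(-1/656) = -257*(-1/656) = 257/656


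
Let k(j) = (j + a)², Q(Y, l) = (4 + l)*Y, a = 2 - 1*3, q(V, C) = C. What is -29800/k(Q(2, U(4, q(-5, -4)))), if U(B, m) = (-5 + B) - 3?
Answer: -29800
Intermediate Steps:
U(B, m) = -8 + B
a = -1 (a = 2 - 3 = -1)
Q(Y, l) = Y*(4 + l)
k(j) = (-1 + j)² (k(j) = (j - 1)² = (-1 + j)²)
-29800/k(Q(2, U(4, q(-5, -4)))) = -29800/(-1 + 2*(4 + (-8 + 4)))² = -29800/(-1 + 2*(4 - 4))² = -29800/(-1 + 2*0)² = -29800/(-1 + 0)² = -29800/((-1)²) = -29800/1 = -29800*1 = -29800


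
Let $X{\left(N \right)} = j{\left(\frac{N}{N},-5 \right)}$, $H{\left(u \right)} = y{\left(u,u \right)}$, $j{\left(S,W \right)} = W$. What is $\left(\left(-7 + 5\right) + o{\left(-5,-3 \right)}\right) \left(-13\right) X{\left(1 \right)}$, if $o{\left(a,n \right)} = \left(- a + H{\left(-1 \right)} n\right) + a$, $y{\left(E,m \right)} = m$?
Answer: $65$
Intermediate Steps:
$H{\left(u \right)} = u$
$X{\left(N \right)} = -5$
$o{\left(a,n \right)} = - n$ ($o{\left(a,n \right)} = \left(- a - n\right) + a = - n$)
$\left(\left(-7 + 5\right) + o{\left(-5,-3 \right)}\right) \left(-13\right) X{\left(1 \right)} = \left(\left(-7 + 5\right) - -3\right) \left(-13\right) \left(-5\right) = \left(-2 + 3\right) \left(-13\right) \left(-5\right) = 1 \left(-13\right) \left(-5\right) = \left(-13\right) \left(-5\right) = 65$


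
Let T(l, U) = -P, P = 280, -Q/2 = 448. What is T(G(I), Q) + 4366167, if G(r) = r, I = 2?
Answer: 4365887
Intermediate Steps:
Q = -896 (Q = -2*448 = -896)
T(l, U) = -280 (T(l, U) = -1*280 = -280)
T(G(I), Q) + 4366167 = -280 + 4366167 = 4365887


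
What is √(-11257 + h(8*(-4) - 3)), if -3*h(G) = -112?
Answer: I*√100977/3 ≈ 105.92*I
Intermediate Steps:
h(G) = 112/3 (h(G) = -⅓*(-112) = 112/3)
√(-11257 + h(8*(-4) - 3)) = √(-11257 + 112/3) = √(-33659/3) = I*√100977/3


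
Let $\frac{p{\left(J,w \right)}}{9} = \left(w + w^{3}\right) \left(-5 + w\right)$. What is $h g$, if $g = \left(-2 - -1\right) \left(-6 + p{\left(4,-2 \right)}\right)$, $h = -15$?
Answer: $9360$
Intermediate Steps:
$p{\left(J,w \right)} = 9 \left(-5 + w\right) \left(w + w^{3}\right)$ ($p{\left(J,w \right)} = 9 \left(w + w^{3}\right) \left(-5 + w\right) = 9 \left(-5 + w\right) \left(w + w^{3}\right)$)
$g = -624$ ($g = \left(-2 - -1\right) \left(-6 + 9 \left(-2\right) \left(-5 - 2 + \left(-2\right)^{3} - 5 \left(-2\right)^{2}\right)\right) = \left(-2 + 1\right) \left(-6 + 9 \left(-2\right) \left(-5 - 2 - 8 - 20\right)\right) = - (-6 + 9 \left(-2\right) \left(-5 - 2 - 8 - 20\right)) = - (-6 + 9 \left(-2\right) \left(-35\right)) = - (-6 + 630) = \left(-1\right) 624 = -624$)
$h g = \left(-15\right) \left(-624\right) = 9360$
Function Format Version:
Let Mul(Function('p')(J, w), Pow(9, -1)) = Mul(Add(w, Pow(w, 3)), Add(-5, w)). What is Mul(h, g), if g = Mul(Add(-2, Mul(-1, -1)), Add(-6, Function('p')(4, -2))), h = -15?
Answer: 9360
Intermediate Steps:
Function('p')(J, w) = Mul(9, Add(-5, w), Add(w, Pow(w, 3))) (Function('p')(J, w) = Mul(9, Mul(Add(w, Pow(w, 3)), Add(-5, w))) = Mul(9, Mul(Add(-5, w), Add(w, Pow(w, 3)))) = Mul(9, Add(-5, w), Add(w, Pow(w, 3))))
g = -624 (g = Mul(Add(-2, Mul(-1, -1)), Add(-6, Mul(9, -2, Add(-5, -2, Pow(-2, 3), Mul(-5, Pow(-2, 2)))))) = Mul(Add(-2, 1), Add(-6, Mul(9, -2, Add(-5, -2, -8, Mul(-5, 4))))) = Mul(-1, Add(-6, Mul(9, -2, Add(-5, -2, -8, -20)))) = Mul(-1, Add(-6, Mul(9, -2, -35))) = Mul(-1, Add(-6, 630)) = Mul(-1, 624) = -624)
Mul(h, g) = Mul(-15, -624) = 9360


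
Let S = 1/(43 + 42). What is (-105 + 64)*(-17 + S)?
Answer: 59204/85 ≈ 696.52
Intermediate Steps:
S = 1/85 ≈ 0.011765
(-105 + 64)*(-17 + S) = (-105 + 64)*(-17 + 1/85) = -41*(-1444/85) = 59204/85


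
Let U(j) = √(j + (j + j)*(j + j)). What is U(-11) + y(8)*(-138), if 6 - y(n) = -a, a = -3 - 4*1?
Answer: 138 + √473 ≈ 159.75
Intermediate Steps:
a = -7 (a = -3 - 4 = -7)
y(n) = -1 (y(n) = 6 - (-1)*(-7) = 6 - 1*7 = 6 - 7 = -1)
U(j) = √(j + 4*j²) (U(j) = √(j + (2*j)*(2*j)) = √(j + 4*j²))
U(-11) + y(8)*(-138) = √(-11*(1 + 4*(-11))) - 1*(-138) = √(-11*(1 - 44)) + 138 = √(-11*(-43)) + 138 = √473 + 138 = 138 + √473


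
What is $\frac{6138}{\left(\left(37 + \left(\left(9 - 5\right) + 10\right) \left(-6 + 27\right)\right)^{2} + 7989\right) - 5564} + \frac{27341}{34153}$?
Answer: $\frac{233674310}{273189847} \approx 0.85536$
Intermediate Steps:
$\frac{6138}{\left(\left(37 + \left(\left(9 - 5\right) + 10\right) \left(-6 + 27\right)\right)^{2} + 7989\right) - 5564} + \frac{27341}{34153} = \frac{6138}{\left(\left(37 + \left(\left(9 - 5\right) + 10\right) 21\right)^{2} + 7989\right) - 5564} + 27341 \cdot \frac{1}{34153} = \frac{6138}{\left(\left(37 + \left(4 + 10\right) 21\right)^{2} + 7989\right) - 5564} + \frac{27341}{34153} = \frac{6138}{\left(\left(37 + 14 \cdot 21\right)^{2} + 7989\right) - 5564} + \frac{27341}{34153} = \frac{6138}{\left(\left(37 + 294\right)^{2} + 7989\right) - 5564} + \frac{27341}{34153} = \frac{6138}{\left(331^{2} + 7989\right) - 5564} + \frac{27341}{34153} = \frac{6138}{\left(109561 + 7989\right) - 5564} + \frac{27341}{34153} = \frac{6138}{117550 - 5564} + \frac{27341}{34153} = \frac{6138}{111986} + \frac{27341}{34153} = 6138 \cdot \frac{1}{111986} + \frac{27341}{34153} = \frac{3069}{55993} + \frac{27341}{34153} = \frac{233674310}{273189847}$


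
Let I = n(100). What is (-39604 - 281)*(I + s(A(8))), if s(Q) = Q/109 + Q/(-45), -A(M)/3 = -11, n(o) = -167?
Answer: 727898591/109 ≈ 6.6780e+6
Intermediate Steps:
I = -167
A(M) = 33 (A(M) = -3*(-11) = 33)
s(Q) = -64*Q/4905 (s(Q) = Q*(1/109) + Q*(-1/45) = Q/109 - Q/45 = -64*Q/4905)
(-39604 - 281)*(I + s(A(8))) = (-39604 - 281)*(-167 - 64/4905*33) = -39885*(-167 - 704/1635) = -39885*(-273749/1635) = 727898591/109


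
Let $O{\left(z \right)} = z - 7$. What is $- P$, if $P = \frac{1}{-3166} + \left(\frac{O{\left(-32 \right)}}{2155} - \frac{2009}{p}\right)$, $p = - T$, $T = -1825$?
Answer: $\frac{2787227499}{2490296450} \approx 1.1192$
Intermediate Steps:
$O{\left(z \right)} = -7 + z$ ($O{\left(z \right)} = z - 7 = -7 + z$)
$p = 1825$ ($p = \left(-1\right) \left(-1825\right) = 1825$)
$P = - \frac{2787227499}{2490296450}$ ($P = \frac{1}{-3166} - \left(\frac{2009}{1825} - \frac{-7 - 32}{2155}\right) = - \frac{1}{3166} - \frac{880114}{786575} = - \frac{2787227499}{2490296450} \approx -1.1192$)
$- P = \left(-1\right) \left(- \frac{2787227499}{2490296450}\right) = \frac{2787227499}{2490296450}$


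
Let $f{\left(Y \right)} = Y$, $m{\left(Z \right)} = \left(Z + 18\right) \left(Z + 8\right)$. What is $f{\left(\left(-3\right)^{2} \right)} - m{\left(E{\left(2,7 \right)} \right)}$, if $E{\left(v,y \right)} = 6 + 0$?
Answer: $-327$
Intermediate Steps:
$E{\left(v,y \right)} = 6$
$m{\left(Z \right)} = \left(8 + Z\right) \left(18 + Z\right)$ ($m{\left(Z \right)} = \left(18 + Z\right) \left(8 + Z\right) = \left(8 + Z\right) \left(18 + Z\right)$)
$f{\left(\left(-3\right)^{2} \right)} - m{\left(E{\left(2,7 \right)} \right)} = \left(-3\right)^{2} - \left(144 + 6^{2} + 26 \cdot 6\right) = 9 - \left(144 + 36 + 156\right) = 9 - 336 = -327$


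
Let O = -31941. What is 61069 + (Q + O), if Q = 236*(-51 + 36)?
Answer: 25588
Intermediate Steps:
Q = -3540 (Q = 236*(-15) = -3540)
61069 + (Q + O) = 61069 + (-3540 - 31941) = 61069 - 35481 = 25588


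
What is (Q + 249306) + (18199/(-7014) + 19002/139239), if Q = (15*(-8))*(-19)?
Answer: 27300234312247/108513594 ≈ 2.5158e+5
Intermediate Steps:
Q = 2280 (Q = -120*(-19) = 2280)
(Q + 249306) + (18199/(-7014) + 19002/139239) = (2280 + 249306) + (18199/(-7014) + 19002/139239) = 251586 + (18199*(-1/7014) + 19002*(1/139239)) = 251586 + (-18199/7014 + 6334/46413) = 251586 - 266747837/108513594 = 27300234312247/108513594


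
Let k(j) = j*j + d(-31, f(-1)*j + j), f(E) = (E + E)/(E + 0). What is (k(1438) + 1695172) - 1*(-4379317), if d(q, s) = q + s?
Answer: 8146616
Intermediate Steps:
f(E) = 2 (f(E) = (2*E)/E = 2)
k(j) = -31 + j**2 + 3*j (k(j) = j*j + (-31 + (2*j + j)) = j**2 + (-31 + 3*j) = -31 + j**2 + 3*j)
(k(1438) + 1695172) - 1*(-4379317) = ((-31 + 1438**2 + 3*1438) + 1695172) - 1*(-4379317) = ((-31 + 2067844 + 4314) + 1695172) + 4379317 = (2072127 + 1695172) + 4379317 = 3767299 + 4379317 = 8146616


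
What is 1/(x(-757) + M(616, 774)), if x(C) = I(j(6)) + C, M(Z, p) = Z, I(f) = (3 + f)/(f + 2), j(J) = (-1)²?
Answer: -3/419 ≈ -0.0071599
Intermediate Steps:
j(J) = 1
I(f) = (3 + f)/(2 + f)
x(C) = 4/3 + C (x(C) = (3 + 1)/(2 + 1) + C = 4/3 + C)
1/(x(-757) + M(616, 774)) = 1/((4/3 - 757) + 616) = 1/(-2267/3 + 616) = 1/(-419/3) = -3/419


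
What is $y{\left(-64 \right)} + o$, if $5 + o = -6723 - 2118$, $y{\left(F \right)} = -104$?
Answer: $-8950$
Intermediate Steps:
$o = -8846$ ($o = -5 - 8841 = -8846$)
$y{\left(-64 \right)} + o = -104 - 8846 = -8950$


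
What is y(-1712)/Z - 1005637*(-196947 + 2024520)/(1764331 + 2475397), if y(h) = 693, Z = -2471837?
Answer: -4542927500998876341/10479916540336 ≈ -4.3349e+5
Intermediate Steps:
y(-1712)/Z - 1005637*(-196947 + 2024520)/(1764331 + 2475397) = 693/(-2471837) - 1005637*(-196947 + 2024520)/(1764331 + 2475397) = 693*(-1/2471837) - 1005637/(4239728/1827573) = -693/2471837 - 1005637/(4239728*(1/1827573)) = -693/2471837 - 1005637/4239728/1827573 = -693/2471837 - 1005637*1827573/4239728 = -693/2471837 - 1837875029001/4239728 = -4542927500998876341/10479916540336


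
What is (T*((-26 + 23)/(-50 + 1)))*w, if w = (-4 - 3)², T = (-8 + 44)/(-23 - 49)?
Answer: -3/2 ≈ -1.5000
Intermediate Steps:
T = -½ (T = 36/(-72) = 36*(-1/72) = -½ ≈ -0.50000)
w = 49 (w = (-7)² = 49)
(T*((-26 + 23)/(-50 + 1)))*w = -(-26 + 23)/(2*(-50 + 1))*49 = -(-3)/(2*(-49))*49 = -(-3)*(-1)/(2*49)*49 = -½*3/49*49 = -3/98*49 = -3/2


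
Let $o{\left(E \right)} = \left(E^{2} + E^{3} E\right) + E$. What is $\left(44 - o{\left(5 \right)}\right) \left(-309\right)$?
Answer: $188799$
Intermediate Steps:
$o{\left(E \right)} = E + E^{2} + E^{4}$ ($o{\left(E \right)} = \left(E^{2} + E^{4}\right) + E = E + E^{2} + E^{4}$)
$\left(44 - o{\left(5 \right)}\right) \left(-309\right) = \left(44 - 5 \left(1 + 5 + 5^{3}\right)\right) \left(-309\right) = \left(44 - 5 \left(1 + 5 + 125\right)\right) \left(-309\right) = \left(44 - 5 \cdot 131\right) \left(-309\right) = \left(44 - 655\right) \left(-309\right) = \left(-611\right) \left(-309\right) = 188799$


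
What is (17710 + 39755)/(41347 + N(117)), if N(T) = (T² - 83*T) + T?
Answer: 57465/45442 ≈ 1.2646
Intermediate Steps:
N(T) = T² - 82*T
(17710 + 39755)/(41347 + N(117)) = (17710 + 39755)/(41347 + 117*(-82 + 117)) = 57465/(41347 + 117*35) = 57465/(41347 + 4095) = 57465/45442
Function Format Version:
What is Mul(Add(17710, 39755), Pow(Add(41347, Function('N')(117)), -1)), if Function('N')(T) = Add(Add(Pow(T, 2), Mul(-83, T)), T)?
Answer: Rational(57465, 45442) ≈ 1.2646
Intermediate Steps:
Function('N')(T) = Add(Pow(T, 2), Mul(-82, T))
Mul(Add(17710, 39755), Pow(Add(41347, Function('N')(117)), -1)) = Mul(Add(17710, 39755), Pow(Add(41347, Mul(117, Add(-82, 117))), -1)) = Mul(57465, Pow(Add(41347, Mul(117, 35)), -1)) = Mul(57465, Pow(Add(41347, 4095), -1)) = Mul(57465, Pow(45442, -1)) = Mul(57465, Rational(1, 45442)) = Rational(57465, 45442)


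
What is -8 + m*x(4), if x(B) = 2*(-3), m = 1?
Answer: -14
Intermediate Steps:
x(B) = -6
-8 + m*x(4) = -8 + 1*(-6) = -8 - 6 = -14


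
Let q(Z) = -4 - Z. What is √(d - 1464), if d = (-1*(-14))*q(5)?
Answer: I*√1590 ≈ 39.875*I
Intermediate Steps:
d = -126 (d = (-1*(-14))*(-4 - 1*5) = 14*(-4 - 5) = 14*(-9) = -126)
√(d - 1464) = √(-126 - 1464) = √(-1590) = I*√1590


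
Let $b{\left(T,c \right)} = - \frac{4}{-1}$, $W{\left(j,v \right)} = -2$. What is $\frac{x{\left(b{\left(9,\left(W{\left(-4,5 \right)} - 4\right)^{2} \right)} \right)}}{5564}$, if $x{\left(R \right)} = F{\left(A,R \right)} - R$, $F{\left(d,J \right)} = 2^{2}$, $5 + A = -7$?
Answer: $0$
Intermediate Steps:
$A = -12$ ($A = -5 - 7 = -12$)
$F{\left(d,J \right)} = 4$
$b{\left(T,c \right)} = 4$ ($b{\left(T,c \right)} = \left(-4\right) \left(-1\right) = 4$)
$x{\left(R \right)} = 4 - R$
$\frac{x{\left(b{\left(9,\left(W{\left(-4,5 \right)} - 4\right)^{2} \right)} \right)}}{5564} = \frac{4 - 4}{5564} = \left(4 - 4\right) \frac{1}{5564} = 0 \cdot \frac{1}{5564} = 0$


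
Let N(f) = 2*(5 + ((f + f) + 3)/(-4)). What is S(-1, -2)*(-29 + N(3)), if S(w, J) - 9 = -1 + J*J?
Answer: -282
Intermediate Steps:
S(w, J) = 8 + J² (S(w, J) = 9 + (-1 + J*J) = 9 + (-1 + J²) = 8 + J²)
N(f) = 17/2 - f (N(f) = 2*(5 + (2*f + 3)*(-¼)) = 2*(5 + (3 + 2*f)*(-¼)) = 2*(5 + (-¾ - f/2)) = 2*(17/4 - f/2) = 17/2 - f)
S(-1, -2)*(-29 + N(3)) = (8 + (-2)²)*(-29 + (17/2 - 1*3)) = (8 + 4)*(-29 + (17/2 - 3)) = 12*(-29 + 11/2) = 12*(-47/2) = -282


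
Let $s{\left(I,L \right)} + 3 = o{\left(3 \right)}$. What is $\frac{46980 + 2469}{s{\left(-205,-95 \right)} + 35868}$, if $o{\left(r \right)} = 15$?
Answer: $\frac{16483}{11960} \approx 1.3782$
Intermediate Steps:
$s{\left(I,L \right)} = 12$ ($s{\left(I,L \right)} = -3 + 15 = 12$)
$\frac{46980 + 2469}{s{\left(-205,-95 \right)} + 35868} = \frac{46980 + 2469}{12 + 35868} = \frac{49449}{35880} = 49449 \cdot \frac{1}{35880} = \frac{16483}{11960}$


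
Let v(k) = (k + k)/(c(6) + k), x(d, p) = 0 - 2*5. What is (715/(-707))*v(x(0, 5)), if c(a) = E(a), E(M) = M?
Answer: -3575/707 ≈ -5.0566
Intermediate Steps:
c(a) = a
x(d, p) = -10 (x(d, p) = 0 - 10 = -10)
v(k) = 2*k/(6 + k) (v(k) = (k + k)/(6 + k) = (2*k)/(6 + k) = 2*k/(6 + k))
(715/(-707))*v(x(0, 5)) = (715/(-707))*(2*(-10)/(6 - 10)) = (715*(-1/707))*(2*(-10)/(-4)) = -1430*(-10)*(-1)/(707*4) = -715/707*5 = -3575/707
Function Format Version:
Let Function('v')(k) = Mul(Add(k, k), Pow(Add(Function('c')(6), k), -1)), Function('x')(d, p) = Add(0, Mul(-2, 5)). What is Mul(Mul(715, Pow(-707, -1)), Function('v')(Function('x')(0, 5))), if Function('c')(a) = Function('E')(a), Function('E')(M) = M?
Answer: Rational(-3575, 707) ≈ -5.0566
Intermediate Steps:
Function('c')(a) = a
Function('x')(d, p) = -10 (Function('x')(d, p) = Add(0, -10) = -10)
Function('v')(k) = Mul(2, k, Pow(Add(6, k), -1)) (Function('v')(k) = Mul(Add(k, k), Pow(Add(6, k), -1)) = Mul(Mul(2, k), Pow(Add(6, k), -1)) = Mul(2, k, Pow(Add(6, k), -1)))
Mul(Mul(715, Pow(-707, -1)), Function('v')(Function('x')(0, 5))) = Mul(Mul(715, Pow(-707, -1)), Mul(2, -10, Pow(Add(6, -10), -1))) = Mul(Mul(715, Rational(-1, 707)), Mul(2, -10, Pow(-4, -1))) = Mul(Rational(-715, 707), Mul(2, -10, Rational(-1, 4))) = Mul(Rational(-715, 707), 5) = Rational(-3575, 707)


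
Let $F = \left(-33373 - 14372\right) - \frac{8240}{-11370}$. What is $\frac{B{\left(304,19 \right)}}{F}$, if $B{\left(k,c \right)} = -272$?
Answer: $\frac{309264}{54285241} \approx 0.005697$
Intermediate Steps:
$F = - \frac{54285241}{1137}$ ($F = -47745 - - \frac{824}{1137} = -47745 + \frac{824}{1137} = - \frac{54285241}{1137} \approx -47744.0$)
$\frac{B{\left(304,19 \right)}}{F} = - \frac{272}{- \frac{54285241}{1137}} = \left(-272\right) \left(- \frac{1137}{54285241}\right) = \frac{309264}{54285241}$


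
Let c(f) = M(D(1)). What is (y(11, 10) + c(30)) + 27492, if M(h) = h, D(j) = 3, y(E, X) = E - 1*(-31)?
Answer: 27537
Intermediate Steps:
y(E, X) = 31 + E (y(E, X) = E + 31 = 31 + E)
c(f) = 3
(y(11, 10) + c(30)) + 27492 = ((31 + 11) + 3) + 27492 = (42 + 3) + 27492 = 45 + 27492 = 27537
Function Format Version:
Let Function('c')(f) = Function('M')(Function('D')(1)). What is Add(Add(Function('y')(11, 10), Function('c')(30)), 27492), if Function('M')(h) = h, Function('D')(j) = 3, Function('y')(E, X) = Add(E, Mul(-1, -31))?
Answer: 27537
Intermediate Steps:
Function('y')(E, X) = Add(31, E) (Function('y')(E, X) = Add(E, 31) = Add(31, E))
Function('c')(f) = 3
Add(Add(Function('y')(11, 10), Function('c')(30)), 27492) = Add(Add(Add(31, 11), 3), 27492) = Add(Add(42, 3), 27492) = Add(45, 27492) = 27537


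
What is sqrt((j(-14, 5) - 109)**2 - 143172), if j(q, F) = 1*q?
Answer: 3*I*sqrt(14227) ≈ 357.83*I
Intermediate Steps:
j(q, F) = q
sqrt((j(-14, 5) - 109)**2 - 143172) = sqrt((-14 - 109)**2 - 143172) = sqrt((-123)**2 - 143172) = sqrt(15129 - 143172) = sqrt(-128043) = 3*I*sqrt(14227)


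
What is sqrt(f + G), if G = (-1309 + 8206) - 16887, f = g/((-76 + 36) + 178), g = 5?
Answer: 7*I*sqrt(3882630)/138 ≈ 99.95*I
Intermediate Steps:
f = 5/138 (f = 5/((-76 + 36) + 178) = 5/(-40 + 178) = 5/138 ≈ 0.036232)
G = -9990 (G = 6897 - 16887 = -9990)
sqrt(f + G) = sqrt(5/138 - 9990) = sqrt(-1378615/138) = 7*I*sqrt(3882630)/138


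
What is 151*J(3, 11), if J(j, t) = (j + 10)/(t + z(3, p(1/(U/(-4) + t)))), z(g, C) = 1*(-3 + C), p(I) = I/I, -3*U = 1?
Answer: 1963/9 ≈ 218.11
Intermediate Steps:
U = -⅓ (U = -⅓*1 = -⅓ ≈ -0.33333)
p(I) = 1
z(g, C) = -3 + C
J(j, t) = (10 + j)/(-2 + t) (J(j, t) = (j + 10)/(t + (-3 + 1)) = (10 + j)/(t - 2) = (10 + j)/(-2 + t))
151*J(3, 11) = 151*((10 + 3)/(-2 + 11)) = 151*(13/9) = 1963/9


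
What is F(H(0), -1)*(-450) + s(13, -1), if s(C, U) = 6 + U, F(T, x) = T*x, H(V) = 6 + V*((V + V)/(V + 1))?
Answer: 2705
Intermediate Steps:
H(V) = 6 + 2*V**2/(1 + V) (H(V) = 6 + V*((2*V)/(1 + V)) = 6 + V*(2*V/(1 + V)) = 6 + 2*V**2/(1 + V))
F(H(0), -1)*(-450) + s(13, -1) = ((2*(3 + 0**2 + 3*0)/(1 + 0))*(-1))*(-450) + (6 - 1) = ((2*(3 + 0 + 0)/1)*(-1))*(-450) + 5 = ((2*1*3)*(-1))*(-450) + 5 = (6*(-1))*(-450) + 5 = -6*(-450) + 5 = 2700 + 5 = 2705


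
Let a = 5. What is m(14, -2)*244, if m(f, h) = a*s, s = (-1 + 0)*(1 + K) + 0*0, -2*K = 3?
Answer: 610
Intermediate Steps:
K = -3/2 (K = -½*3 = -3/2 ≈ -1.5000)
s = ½ (s = (-1 + 0)*(1 - 3/2) + 0*0 = -1*(-½) + 0 = ½ + 0 = ½ ≈ 0.50000)
m(f, h) = 5/2 (m(f, h) = 5*(½) = 5/2)
m(14, -2)*244 = (5/2)*244 = 610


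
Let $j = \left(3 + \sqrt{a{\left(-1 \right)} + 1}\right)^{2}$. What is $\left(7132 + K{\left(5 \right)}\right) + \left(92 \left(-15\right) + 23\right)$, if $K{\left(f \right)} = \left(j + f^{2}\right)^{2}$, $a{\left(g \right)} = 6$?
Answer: $7708 + 492 \sqrt{7} \approx 9009.7$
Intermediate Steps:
$j = \left(3 + \sqrt{7}\right)^{2}$ ($j = \left(3 + \sqrt{6 + 1}\right)^{2} = \left(3 + \sqrt{7}\right)^{2} \approx 31.875$)
$K{\left(f \right)} = \left(f^{2} + \left(3 + \sqrt{7}\right)^{2}\right)^{2}$ ($K{\left(f \right)} = \left(\left(3 + \sqrt{7}\right)^{2} + f^{2}\right)^{2} = \left(f^{2} + \left(3 + \sqrt{7}\right)^{2}\right)^{2}$)
$\left(7132 + K{\left(5 \right)}\right) + \left(92 \left(-15\right) + 23\right) = \left(7132 + \left(5^{2} + \left(3 + \sqrt{7}\right)^{2}\right)^{2}\right) + \left(92 \left(-15\right) + 23\right) = \left(7132 + \left(25 + \left(3 + \sqrt{7}\right)^{2}\right)^{2}\right) + \left(-1380 + 23\right) = \left(7132 + \left(25 + \left(3 + \sqrt{7}\right)^{2}\right)^{2}\right) - 1357 = 5775 + \left(25 + \left(3 + \sqrt{7}\right)^{2}\right)^{2}$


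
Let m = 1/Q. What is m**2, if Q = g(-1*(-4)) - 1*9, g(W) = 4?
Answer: 1/25 ≈ 0.040000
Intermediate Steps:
Q = -5 (Q = 4 - 1*9 = 4 - 9 = -5)
m = -1/5 (m = 1/(-5) = -1/5 ≈ -0.20000)
m**2 = (-1/5)**2 = 1/25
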